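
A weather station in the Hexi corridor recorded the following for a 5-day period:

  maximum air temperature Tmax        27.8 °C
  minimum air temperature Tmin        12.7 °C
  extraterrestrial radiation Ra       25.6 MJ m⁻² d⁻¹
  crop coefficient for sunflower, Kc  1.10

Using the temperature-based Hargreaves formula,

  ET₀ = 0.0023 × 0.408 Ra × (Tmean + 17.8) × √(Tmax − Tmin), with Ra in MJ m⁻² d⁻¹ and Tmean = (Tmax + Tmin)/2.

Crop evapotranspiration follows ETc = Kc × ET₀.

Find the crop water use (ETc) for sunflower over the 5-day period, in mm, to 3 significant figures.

Tmean = (27.8 + 12.7)/2 = 20.25 °C
0.408 Ra = 0.408 × 25.6 = 10.4448 mm/d equivalent
ET₀ = 0.0023 × 10.4448 × (20.25 + 17.8) × √15.1 = 0.0023 × 10.4448 × 38.05 × 3.8859 = 3.5520 mm/d
ETc = Kc × ET₀ = 1.10 × 3.5520 = 3.9072 mm/d
Over 5 days: 3.9072 × 5 = 19.536 mm

19.5 mm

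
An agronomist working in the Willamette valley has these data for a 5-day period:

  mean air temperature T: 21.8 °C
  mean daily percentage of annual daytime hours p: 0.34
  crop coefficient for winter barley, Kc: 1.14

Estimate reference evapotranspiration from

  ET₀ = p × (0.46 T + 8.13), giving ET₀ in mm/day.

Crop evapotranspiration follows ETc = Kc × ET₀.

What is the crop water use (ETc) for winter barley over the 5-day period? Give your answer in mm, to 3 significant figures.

35.2 mm

ET₀ = 0.34 × (0.46 × 21.8 + 8.13) = 0.34 × 18.158 = 6.1737 mm/d
ETc = Kc × ET₀ = 1.14 × 6.1737 = 7.0380 mm/d
Over 5 days: 7.0380 × 5 = 35.190 mm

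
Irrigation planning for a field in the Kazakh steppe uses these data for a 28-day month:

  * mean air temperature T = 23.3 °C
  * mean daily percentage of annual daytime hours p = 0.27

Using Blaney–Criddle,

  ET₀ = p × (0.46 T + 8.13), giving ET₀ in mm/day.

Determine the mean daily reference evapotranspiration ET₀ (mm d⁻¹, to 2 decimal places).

5.09 mm d⁻¹

ET₀ = 0.27 × (0.46 × 23.3 + 8.13) = 0.27 × 18.848 = 5.0890 mm/d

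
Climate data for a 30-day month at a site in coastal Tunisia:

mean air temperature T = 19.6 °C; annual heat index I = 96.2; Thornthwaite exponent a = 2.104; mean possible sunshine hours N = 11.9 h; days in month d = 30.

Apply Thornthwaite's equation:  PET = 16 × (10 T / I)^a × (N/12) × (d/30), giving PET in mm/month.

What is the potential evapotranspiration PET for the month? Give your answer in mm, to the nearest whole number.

10T/I = 10 × 19.6 / 96.2 = 2.0374
(10T/I)^a = 2.0374^2.104 = 4.4699
Uncorrected PET = 16 × 4.4699 = 71.518 mm
Correction = (N/12)(d/30) = (11.9/12)(30/30) = 0.9917
PET = 71.518 × 0.9917 = 70.924 mm/month

71 mm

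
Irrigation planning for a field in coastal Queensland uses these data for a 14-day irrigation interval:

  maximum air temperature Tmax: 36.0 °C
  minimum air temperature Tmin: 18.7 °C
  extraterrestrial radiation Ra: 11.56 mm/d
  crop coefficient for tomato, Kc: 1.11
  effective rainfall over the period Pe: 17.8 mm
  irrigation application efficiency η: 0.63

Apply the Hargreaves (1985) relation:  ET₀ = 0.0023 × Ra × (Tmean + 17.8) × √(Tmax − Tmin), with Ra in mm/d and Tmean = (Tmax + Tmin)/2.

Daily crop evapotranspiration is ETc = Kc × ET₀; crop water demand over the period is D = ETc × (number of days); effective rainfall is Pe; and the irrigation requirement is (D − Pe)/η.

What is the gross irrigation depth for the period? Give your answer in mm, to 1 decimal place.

94.9 mm

Tmean = (36.0 + 18.7)/2 = 27.35 °C
ET₀ = 0.0023 × 11.56 × (27.35 + 17.8) × √17.3 = 0.0023 × 11.56 × 45.15 × 4.1593 = 4.9930 mm/d
ETc = Kc × ET₀ = 1.11 × 4.9930 = 5.5422 mm/d
Crop demand D = ETc × 14 d = 5.5422 × 14 = 77.591 mm
D − Pe = 77.591 − 17.8 = 59.791 mm
Gross irrigation = 59.791 / 0.63 = 94.906 mm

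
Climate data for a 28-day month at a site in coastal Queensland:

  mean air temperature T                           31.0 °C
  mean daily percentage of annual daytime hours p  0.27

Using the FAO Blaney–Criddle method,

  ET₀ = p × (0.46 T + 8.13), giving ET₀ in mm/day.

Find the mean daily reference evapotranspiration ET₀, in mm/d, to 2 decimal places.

6.05 mm/d

ET₀ = 0.27 × (0.46 × 31.0 + 8.13) = 0.27 × 22.390 = 6.0453 mm/d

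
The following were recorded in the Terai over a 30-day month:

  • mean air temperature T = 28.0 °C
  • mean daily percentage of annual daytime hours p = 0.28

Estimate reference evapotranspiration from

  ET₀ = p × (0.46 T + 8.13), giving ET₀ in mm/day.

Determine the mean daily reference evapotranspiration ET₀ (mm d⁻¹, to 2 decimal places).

5.88 mm d⁻¹

ET₀ = 0.28 × (0.46 × 28.0 + 8.13) = 0.28 × 21.010 = 5.8828 mm/d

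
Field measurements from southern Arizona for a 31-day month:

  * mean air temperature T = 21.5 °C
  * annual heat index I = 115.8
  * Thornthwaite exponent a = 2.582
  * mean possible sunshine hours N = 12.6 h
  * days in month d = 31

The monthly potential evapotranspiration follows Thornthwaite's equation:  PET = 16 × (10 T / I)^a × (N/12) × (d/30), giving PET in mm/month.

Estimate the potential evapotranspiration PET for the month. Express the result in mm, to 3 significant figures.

10T/I = 10 × 21.5 / 115.8 = 1.8566
(10T/I)^a = 1.8566^2.582 = 4.9412
Uncorrected PET = 16 × 4.9412 = 79.059 mm
Correction = (N/12)(d/30) = (12.6/12)(31/30) = 1.0850
PET = 79.059 × 1.0850 = 85.779 mm/month

85.8 mm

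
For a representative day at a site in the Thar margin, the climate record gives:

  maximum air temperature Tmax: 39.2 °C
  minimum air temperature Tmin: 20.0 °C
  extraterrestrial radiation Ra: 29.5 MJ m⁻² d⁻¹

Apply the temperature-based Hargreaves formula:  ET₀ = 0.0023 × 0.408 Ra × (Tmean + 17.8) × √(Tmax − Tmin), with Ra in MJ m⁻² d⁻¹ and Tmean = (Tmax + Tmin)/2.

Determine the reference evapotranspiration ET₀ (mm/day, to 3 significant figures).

5.75 mm/day

Tmean = (39.2 + 20.0)/2 = 29.60 °C
0.408 Ra = 0.408 × 29.5 = 12.0360 mm/d equivalent
ET₀ = 0.0023 × 12.0360 × (29.60 + 17.8) × √19.2 = 0.0023 × 12.0360 × 47.40 × 4.3818 = 5.7496 mm/d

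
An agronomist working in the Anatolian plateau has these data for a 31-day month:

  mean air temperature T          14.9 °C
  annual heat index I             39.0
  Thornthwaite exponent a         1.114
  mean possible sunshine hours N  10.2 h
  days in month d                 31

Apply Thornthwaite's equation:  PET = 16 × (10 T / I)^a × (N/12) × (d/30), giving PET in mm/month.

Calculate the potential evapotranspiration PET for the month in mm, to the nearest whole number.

63 mm

10T/I = 10 × 14.9 / 39.0 = 3.8205
(10T/I)^a = 3.8205^1.114 = 4.4512
Uncorrected PET = 16 × 4.4512 = 71.219 mm
Correction = (N/12)(d/30) = (10.2/12)(31/30) = 0.8783
PET = 71.219 × 0.8783 = 62.552 mm/month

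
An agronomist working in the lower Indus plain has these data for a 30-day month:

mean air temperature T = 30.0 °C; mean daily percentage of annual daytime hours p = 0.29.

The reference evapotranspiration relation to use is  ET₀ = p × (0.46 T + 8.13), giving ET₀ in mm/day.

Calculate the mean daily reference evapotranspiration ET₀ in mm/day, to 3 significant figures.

6.36 mm/day

ET₀ = 0.29 × (0.46 × 30.0 + 8.13) = 0.29 × 21.930 = 6.3597 mm/d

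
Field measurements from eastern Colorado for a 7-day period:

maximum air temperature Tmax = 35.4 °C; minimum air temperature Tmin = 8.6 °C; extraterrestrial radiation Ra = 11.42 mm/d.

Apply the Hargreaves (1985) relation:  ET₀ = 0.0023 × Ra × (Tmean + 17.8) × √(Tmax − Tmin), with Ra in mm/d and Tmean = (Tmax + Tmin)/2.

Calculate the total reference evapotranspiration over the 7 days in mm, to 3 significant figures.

Tmean = (35.4 + 8.6)/2 = 22.00 °C
ET₀ = 0.0023 × 11.42 × (22.00 + 17.8) × √26.8 = 0.0023 × 11.42 × 39.80 × 5.1769 = 5.4119 mm/d
Over 7 days: 5.4119 × 7 = 37.883 mm

37.9 mm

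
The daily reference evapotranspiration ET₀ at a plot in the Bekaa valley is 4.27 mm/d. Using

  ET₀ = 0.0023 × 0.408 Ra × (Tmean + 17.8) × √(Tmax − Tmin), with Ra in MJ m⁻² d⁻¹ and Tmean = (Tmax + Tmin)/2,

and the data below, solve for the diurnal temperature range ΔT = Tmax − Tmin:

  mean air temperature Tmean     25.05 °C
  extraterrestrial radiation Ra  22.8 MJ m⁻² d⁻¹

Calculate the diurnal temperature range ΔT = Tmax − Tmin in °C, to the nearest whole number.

√ΔT = ET₀ / [0.0023 × 0.408 × Ra × (Tmean+17.8)] = 4.27 / (0.0023 × 9.3024 × 42.85) = 4.6575
ΔT = 4.6575² = 21.692 °C

22 °C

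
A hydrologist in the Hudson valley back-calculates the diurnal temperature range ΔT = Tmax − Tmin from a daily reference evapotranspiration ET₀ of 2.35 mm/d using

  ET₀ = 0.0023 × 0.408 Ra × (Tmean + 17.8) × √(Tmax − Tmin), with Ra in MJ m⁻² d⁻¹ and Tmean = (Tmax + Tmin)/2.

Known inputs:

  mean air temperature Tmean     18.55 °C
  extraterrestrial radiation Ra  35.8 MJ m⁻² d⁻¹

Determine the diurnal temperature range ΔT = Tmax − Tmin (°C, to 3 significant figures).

3.70 °C

√ΔT = ET₀ / [0.0023 × 0.408 × Ra × (Tmean+17.8)] = 2.35 / (0.0023 × 14.6064 × 36.35) = 1.9244
ΔT = 1.9244² = 3.703 °C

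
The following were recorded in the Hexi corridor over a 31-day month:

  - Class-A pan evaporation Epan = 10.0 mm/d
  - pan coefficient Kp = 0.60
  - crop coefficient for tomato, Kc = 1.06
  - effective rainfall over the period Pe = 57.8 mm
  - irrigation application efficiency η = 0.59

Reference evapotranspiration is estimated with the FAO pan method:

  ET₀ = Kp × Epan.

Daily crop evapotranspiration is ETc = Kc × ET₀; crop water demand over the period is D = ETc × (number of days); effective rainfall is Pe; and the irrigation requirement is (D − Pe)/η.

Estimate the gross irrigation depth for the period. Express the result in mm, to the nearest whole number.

ET₀ = 0.60 × 10.0 = 6.0000 mm/d
ETc = Kc × ET₀ = 1.06 × 6.0000 = 6.3600 mm/d
Crop demand D = ETc × 31 d = 6.3600 × 31 = 197.160 mm
D − Pe = 197.160 − 57.8 = 139.360 mm
Gross irrigation = 139.360 / 0.59 = 236.203 mm

236 mm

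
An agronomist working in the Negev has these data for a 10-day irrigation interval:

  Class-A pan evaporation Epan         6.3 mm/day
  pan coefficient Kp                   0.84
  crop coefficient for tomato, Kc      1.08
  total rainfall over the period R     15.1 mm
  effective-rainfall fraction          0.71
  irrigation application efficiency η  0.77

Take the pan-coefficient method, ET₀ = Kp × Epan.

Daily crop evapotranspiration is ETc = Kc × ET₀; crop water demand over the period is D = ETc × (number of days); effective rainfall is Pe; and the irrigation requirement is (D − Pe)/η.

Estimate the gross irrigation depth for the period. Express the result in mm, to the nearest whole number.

ET₀ = 0.84 × 6.3 = 5.2920 mm/d
ETc = Kc × ET₀ = 1.08 × 5.2920 = 5.7154 mm/d
Crop demand D = ETc × 10 d = 5.7154 × 10 = 57.154 mm
Pe = 0.71 × 15.1 = 10.721 mm
D − Pe = 57.154 − 10.721 = 46.433 mm
Gross irrigation = 46.433 / 0.77 = 60.303 mm

60 mm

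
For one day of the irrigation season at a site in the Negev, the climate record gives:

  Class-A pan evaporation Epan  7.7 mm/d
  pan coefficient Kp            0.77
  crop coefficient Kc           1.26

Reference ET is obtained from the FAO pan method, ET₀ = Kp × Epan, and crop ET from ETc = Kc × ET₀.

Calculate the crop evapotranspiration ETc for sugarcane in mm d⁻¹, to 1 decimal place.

7.5 mm d⁻¹

ET₀ = 0.77 × 7.7 = 5.9290 mm/d
ETc = Kc × ET₀ = 1.26 × 5.9290 = 7.4705 mm/d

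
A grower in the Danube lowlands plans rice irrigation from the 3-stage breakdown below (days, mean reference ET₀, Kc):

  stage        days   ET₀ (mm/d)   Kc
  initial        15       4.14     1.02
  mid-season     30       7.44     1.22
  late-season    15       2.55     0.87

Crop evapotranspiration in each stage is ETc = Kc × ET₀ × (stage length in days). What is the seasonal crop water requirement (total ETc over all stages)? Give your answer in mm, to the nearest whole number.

369 mm

initial: 1.02 × 4.14 × 15 = 63.34 mm
mid-season: 1.22 × 7.44 × 30 = 272.30 mm
late-season: 0.87 × 2.55 × 15 = 33.28 mm
Seasonal total = 368.92 mm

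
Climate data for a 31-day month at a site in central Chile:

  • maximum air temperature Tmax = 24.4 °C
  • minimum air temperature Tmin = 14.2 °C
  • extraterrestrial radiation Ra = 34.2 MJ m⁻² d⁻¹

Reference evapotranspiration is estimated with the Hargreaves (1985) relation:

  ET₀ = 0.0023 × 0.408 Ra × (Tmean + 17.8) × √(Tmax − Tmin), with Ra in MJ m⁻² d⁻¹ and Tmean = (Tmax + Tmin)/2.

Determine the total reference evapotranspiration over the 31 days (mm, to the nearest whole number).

118 mm

Tmean = (24.4 + 14.2)/2 = 19.30 °C
0.408 Ra = 0.408 × 34.2 = 13.9536 mm/d equivalent
ET₀ = 0.0023 × 13.9536 × (19.30 + 17.8) × √10.2 = 0.0023 × 13.9536 × 37.10 × 3.1937 = 3.8026 mm/d
Over 31 days: 3.8026 × 31 = 117.881 mm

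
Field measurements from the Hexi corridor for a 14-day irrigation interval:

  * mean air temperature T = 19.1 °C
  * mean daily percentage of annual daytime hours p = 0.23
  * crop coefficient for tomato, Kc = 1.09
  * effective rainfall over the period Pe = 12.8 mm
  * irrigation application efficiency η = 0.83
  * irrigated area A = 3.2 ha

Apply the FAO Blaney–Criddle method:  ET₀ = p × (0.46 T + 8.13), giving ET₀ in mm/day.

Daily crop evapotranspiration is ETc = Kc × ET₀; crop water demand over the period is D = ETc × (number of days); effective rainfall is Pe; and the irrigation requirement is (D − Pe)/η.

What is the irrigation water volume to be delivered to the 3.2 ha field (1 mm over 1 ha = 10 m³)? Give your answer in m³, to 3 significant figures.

ET₀ = 0.23 × (0.46 × 19.1 + 8.13) = 0.23 × 16.916 = 3.8907 mm/d
ETc = Kc × ET₀ = 1.09 × 3.8907 = 4.2409 mm/d
Crop demand D = ETc × 14 d = 4.2409 × 14 = 59.373 mm
D − Pe = 59.373 − 12.8 = 46.573 mm
Gross irrigation = 46.573 / 0.83 = 56.112 mm
Volume = 56.112 mm × 3.2 ha × 10 = 1795.6 m³

1800 m³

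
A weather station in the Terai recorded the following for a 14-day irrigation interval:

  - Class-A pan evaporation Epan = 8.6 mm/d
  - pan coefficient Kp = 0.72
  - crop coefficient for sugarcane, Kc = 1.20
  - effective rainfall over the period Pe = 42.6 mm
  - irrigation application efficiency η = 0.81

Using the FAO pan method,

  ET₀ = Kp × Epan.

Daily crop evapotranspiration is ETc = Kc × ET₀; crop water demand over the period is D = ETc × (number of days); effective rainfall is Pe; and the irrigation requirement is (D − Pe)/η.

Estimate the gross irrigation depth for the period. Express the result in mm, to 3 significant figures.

ET₀ = 0.72 × 8.6 = 6.1920 mm/d
ETc = Kc × ET₀ = 1.20 × 6.1920 = 7.4304 mm/d
Crop demand D = ETc × 14 d = 7.4304 × 14 = 104.026 mm
D − Pe = 104.026 − 42.6 = 61.426 mm
Gross irrigation = 61.426 / 0.81 = 75.835 mm

75.8 mm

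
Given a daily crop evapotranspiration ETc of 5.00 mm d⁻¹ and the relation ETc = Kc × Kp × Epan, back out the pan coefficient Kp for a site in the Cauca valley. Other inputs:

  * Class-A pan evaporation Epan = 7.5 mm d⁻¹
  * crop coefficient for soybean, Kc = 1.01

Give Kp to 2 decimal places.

ETc = Kc × Kp × Epan  ⇒  Kp = ETc / (Kc × Epan)
Kp = 5.00 / (1.01 × 7.5) = 5.00 / 7.575 = 0.6601

0.66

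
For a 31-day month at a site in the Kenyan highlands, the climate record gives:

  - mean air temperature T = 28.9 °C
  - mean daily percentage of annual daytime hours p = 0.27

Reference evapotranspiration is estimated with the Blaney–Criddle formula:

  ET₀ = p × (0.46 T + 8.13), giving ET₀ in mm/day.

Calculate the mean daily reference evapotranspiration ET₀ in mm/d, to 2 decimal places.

ET₀ = 0.27 × (0.46 × 28.9 + 8.13) = 0.27 × 21.424 = 5.7845 mm/d

5.78 mm/d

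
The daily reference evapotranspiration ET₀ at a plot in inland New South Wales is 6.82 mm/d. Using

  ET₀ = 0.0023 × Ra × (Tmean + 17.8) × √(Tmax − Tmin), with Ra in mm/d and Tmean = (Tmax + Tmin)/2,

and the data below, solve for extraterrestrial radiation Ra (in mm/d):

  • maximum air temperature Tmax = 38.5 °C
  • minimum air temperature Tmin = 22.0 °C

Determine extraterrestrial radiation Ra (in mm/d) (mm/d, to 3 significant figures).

15.2 mm/d

Tmean = 30.25 °C; √ΔT = 4.0620
Ra = ET₀ / [0.0023 × (Tmean+17.8) × √ΔT] = 6.82 / (0.0023 × 48.05 × 4.0620) = 15.192 mm/d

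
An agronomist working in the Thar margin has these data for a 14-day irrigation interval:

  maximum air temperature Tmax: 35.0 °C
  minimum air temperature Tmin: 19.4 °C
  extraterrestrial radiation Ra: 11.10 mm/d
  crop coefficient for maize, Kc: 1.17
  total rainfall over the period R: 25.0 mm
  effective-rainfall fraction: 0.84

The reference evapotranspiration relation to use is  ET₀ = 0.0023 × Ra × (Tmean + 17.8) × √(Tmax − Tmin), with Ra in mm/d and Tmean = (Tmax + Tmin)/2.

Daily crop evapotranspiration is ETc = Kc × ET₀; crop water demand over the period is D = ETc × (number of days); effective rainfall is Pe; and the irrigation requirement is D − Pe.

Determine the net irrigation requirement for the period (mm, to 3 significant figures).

53.3 mm

Tmean = (35.0 + 19.4)/2 = 27.20 °C
ET₀ = 0.0023 × 11.10 × (27.20 + 17.8) × √15.6 = 0.0023 × 11.10 × 45.00 × 3.9497 = 4.5376 mm/d
ETc = Kc × ET₀ = 1.17 × 4.5376 = 5.3090 mm/d
Crop demand D = ETc × 14 d = 5.3090 × 14 = 74.326 mm
Pe = 0.84 × 25.0 = 21.000 mm
D − Pe = 74.326 − 21.000 = 53.326 mm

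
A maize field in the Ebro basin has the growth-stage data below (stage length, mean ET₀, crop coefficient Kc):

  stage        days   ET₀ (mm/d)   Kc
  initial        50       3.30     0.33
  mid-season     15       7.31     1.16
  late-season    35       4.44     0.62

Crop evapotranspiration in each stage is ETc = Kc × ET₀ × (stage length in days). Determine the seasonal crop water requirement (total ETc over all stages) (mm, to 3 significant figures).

278 mm

initial: 0.33 × 3.30 × 50 = 54.45 mm
mid-season: 1.16 × 7.31 × 15 = 127.19 mm
late-season: 0.62 × 4.44 × 35 = 96.35 mm
Seasonal total = 277.99 mm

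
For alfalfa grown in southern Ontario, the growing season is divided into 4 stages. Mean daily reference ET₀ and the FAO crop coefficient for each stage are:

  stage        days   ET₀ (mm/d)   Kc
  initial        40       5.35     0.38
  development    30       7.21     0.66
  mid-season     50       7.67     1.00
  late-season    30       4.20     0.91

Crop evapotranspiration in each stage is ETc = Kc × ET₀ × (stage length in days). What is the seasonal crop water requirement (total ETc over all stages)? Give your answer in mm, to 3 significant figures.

initial: 0.38 × 5.35 × 40 = 81.32 mm
development: 0.66 × 7.21 × 30 = 142.76 mm
mid-season: 1.00 × 7.67 × 50 = 383.50 mm
late-season: 0.91 × 4.20 × 30 = 114.66 mm
Seasonal total = 722.24 mm

722 mm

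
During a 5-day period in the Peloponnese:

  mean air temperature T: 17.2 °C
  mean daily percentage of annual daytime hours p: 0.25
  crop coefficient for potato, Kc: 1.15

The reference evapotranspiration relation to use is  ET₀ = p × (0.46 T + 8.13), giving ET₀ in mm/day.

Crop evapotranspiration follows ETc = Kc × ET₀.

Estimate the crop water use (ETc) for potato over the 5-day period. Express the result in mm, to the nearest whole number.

23 mm

ET₀ = 0.25 × (0.46 × 17.2 + 8.13) = 0.25 × 16.042 = 4.0105 mm/d
ETc = Kc × ET₀ = 1.15 × 4.0105 = 4.6121 mm/d
Over 5 days: 4.6121 × 5 = 23.061 mm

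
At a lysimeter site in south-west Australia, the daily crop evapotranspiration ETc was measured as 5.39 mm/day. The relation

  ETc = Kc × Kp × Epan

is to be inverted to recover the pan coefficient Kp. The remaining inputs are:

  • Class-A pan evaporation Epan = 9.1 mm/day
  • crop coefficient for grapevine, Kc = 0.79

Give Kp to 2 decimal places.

ETc = Kc × Kp × Epan  ⇒  Kp = ETc / (Kc × Epan)
Kp = 5.39 / (0.79 × 9.1) = 5.39 / 7.189 = 0.7498

0.75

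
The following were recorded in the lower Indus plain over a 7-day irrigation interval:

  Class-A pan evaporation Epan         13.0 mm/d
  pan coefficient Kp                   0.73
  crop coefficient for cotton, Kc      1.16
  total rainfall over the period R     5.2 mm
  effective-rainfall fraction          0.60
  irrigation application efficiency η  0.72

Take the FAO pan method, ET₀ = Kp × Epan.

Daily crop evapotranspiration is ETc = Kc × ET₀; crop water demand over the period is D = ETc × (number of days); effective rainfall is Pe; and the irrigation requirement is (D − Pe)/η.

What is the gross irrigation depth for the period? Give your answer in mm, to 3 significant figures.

ET₀ = 0.73 × 13.0 = 9.4900 mm/d
ETc = Kc × ET₀ = 1.16 × 9.4900 = 11.0084 mm/d
Crop demand D = ETc × 7 d = 11.0084 × 7 = 77.059 mm
Pe = 0.60 × 5.2 = 3.120 mm
D − Pe = 77.059 − 3.120 = 73.939 mm
Gross irrigation = 73.939 / 0.72 = 102.693 mm

103 mm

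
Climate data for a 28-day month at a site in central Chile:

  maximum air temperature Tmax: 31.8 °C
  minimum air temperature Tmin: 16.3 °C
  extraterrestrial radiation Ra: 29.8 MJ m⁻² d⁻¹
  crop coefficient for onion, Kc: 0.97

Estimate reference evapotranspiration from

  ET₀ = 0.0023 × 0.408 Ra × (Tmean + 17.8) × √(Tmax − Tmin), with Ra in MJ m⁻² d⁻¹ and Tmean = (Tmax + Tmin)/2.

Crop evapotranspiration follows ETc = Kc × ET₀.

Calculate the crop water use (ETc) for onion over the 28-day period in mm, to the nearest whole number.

125 mm

Tmean = (31.8 + 16.3)/2 = 24.05 °C
0.408 Ra = 0.408 × 29.8 = 12.1584 mm/d equivalent
ET₀ = 0.0023 × 12.1584 × (24.05 + 17.8) × √15.5 = 0.0023 × 12.1584 × 41.85 × 3.9370 = 4.6075 mm/d
ETc = Kc × ET₀ = 0.97 × 4.6075 = 4.4693 mm/d
Over 28 days: 4.4693 × 28 = 125.140 mm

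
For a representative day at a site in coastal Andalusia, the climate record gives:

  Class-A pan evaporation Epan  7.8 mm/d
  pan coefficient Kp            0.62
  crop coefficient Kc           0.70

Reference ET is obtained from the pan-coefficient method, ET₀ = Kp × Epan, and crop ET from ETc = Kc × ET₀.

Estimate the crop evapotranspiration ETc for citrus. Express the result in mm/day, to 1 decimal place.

ET₀ = 0.62 × 7.8 = 4.8360 mm/d
ETc = Kc × ET₀ = 0.70 × 4.8360 = 3.3852 mm/d

3.4 mm/day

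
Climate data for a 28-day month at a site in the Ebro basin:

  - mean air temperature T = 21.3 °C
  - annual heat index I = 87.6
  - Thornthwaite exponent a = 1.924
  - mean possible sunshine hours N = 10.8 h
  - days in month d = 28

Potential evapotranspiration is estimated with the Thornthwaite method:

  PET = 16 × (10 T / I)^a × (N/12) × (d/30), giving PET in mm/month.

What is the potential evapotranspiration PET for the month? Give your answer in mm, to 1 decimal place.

10T/I = 10 × 21.3 / 87.6 = 2.4315
(10T/I)^a = 2.4315^1.924 = 5.5261
Uncorrected PET = 16 × 5.5261 = 88.418 mm
Correction = (N/12)(d/30) = (10.8/12)(28/30) = 0.8400
PET = 88.418 × 0.8400 = 74.271 mm/month

74.3 mm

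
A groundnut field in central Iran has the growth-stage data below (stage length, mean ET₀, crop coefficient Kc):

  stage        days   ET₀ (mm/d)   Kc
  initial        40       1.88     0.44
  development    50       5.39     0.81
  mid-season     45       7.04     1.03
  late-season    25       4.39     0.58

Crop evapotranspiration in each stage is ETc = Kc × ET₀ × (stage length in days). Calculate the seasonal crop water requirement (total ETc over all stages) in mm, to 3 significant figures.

initial: 0.44 × 1.88 × 40 = 33.09 mm
development: 0.81 × 5.39 × 50 = 218.30 mm
mid-season: 1.03 × 7.04 × 45 = 326.30 mm
late-season: 0.58 × 4.39 × 25 = 63.66 mm
Seasonal total = 641.35 mm

641 mm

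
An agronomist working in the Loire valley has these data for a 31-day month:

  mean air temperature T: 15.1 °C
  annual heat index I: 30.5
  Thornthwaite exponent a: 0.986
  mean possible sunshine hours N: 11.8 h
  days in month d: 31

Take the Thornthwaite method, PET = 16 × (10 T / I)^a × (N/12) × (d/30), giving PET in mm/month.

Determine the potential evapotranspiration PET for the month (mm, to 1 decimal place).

78.7 mm

10T/I = 10 × 15.1 / 30.5 = 4.9508
(10T/I)^a = 4.9508^0.986 = 4.8412
Uncorrected PET = 16 × 4.8412 = 77.459 mm
Correction = (N/12)(d/30) = (11.8/12)(31/30) = 1.0161
PET = 77.459 × 1.0161 = 78.706 mm/month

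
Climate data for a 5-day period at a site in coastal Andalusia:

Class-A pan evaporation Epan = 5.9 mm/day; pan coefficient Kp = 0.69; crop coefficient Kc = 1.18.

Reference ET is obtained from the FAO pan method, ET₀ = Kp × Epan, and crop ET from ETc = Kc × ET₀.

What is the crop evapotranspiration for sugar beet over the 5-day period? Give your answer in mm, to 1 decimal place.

ET₀ = 0.69 × 5.9 = 4.0710 mm/d
ETc = Kc × ET₀ = 1.18 × 4.0710 = 4.8038 mm/d
Over 5 days: 4.8038 × 5 = 24.019 mm

24.0 mm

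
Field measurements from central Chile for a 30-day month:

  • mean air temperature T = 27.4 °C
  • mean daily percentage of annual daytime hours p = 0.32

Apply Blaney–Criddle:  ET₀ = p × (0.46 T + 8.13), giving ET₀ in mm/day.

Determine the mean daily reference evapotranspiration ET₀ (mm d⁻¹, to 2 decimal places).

6.63 mm d⁻¹

ET₀ = 0.32 × (0.46 × 27.4 + 8.13) = 0.32 × 20.734 = 6.6349 mm/d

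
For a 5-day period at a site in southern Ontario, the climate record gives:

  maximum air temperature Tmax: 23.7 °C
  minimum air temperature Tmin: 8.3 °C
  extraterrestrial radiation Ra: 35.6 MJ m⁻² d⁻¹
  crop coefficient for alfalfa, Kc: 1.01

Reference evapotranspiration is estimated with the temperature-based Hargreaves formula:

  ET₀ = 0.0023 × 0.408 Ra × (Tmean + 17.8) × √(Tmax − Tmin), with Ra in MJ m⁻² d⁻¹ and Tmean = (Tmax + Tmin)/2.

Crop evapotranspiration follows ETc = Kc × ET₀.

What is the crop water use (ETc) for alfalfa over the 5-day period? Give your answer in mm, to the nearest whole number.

22 mm

Tmean = (23.7 + 8.3)/2 = 16.00 °C
0.408 Ra = 0.408 × 35.6 = 14.5248 mm/d equivalent
ET₀ = 0.0023 × 14.5248 × (16.00 + 17.8) × √15.4 = 0.0023 × 14.5248 × 33.80 × 3.9243 = 4.4312 mm/d
ETc = Kc × ET₀ = 1.01 × 4.4312 = 4.4755 mm/d
Over 5 days: 4.4755 × 5 = 22.378 mm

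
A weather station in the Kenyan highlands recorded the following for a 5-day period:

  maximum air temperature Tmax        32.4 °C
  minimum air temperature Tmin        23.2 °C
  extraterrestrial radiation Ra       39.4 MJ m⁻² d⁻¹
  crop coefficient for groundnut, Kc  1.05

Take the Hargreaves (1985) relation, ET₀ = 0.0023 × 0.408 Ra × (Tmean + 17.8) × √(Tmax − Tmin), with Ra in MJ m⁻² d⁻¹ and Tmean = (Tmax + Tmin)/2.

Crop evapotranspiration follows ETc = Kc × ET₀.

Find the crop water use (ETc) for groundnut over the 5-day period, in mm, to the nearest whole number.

Tmean = (32.4 + 23.2)/2 = 27.80 °C
0.408 Ra = 0.408 × 39.4 = 16.0752 mm/d equivalent
ET₀ = 0.0023 × 16.0752 × (27.80 + 17.8) × √9.2 = 0.0023 × 16.0752 × 45.60 × 3.0332 = 5.1139 mm/d
ETc = Kc × ET₀ = 1.05 × 5.1139 = 5.3696 mm/d
Over 5 days: 5.3696 × 5 = 26.848 mm

27 mm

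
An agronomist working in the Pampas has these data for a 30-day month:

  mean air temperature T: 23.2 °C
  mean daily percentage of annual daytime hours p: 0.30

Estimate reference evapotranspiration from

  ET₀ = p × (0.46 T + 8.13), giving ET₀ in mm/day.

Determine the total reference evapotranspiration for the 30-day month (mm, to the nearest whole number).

ET₀ = 0.30 × (0.46 × 23.2 + 8.13) = 0.30 × 18.802 = 5.6406 mm/d
Monthly total = 5.6406 × 30 = 169.218 mm

169 mm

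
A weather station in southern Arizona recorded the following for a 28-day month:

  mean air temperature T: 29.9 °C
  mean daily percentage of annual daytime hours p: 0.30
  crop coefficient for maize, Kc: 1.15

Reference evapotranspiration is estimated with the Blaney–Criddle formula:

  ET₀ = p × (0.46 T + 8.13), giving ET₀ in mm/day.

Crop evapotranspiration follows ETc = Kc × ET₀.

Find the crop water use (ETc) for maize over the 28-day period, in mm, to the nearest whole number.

ET₀ = 0.30 × (0.46 × 29.9 + 8.13) = 0.30 × 21.884 = 6.5652 mm/d
ETc = Kc × ET₀ = 1.15 × 6.5652 = 7.5500 mm/d
Over 28 days: 7.5500 × 28 = 211.400 mm

211 mm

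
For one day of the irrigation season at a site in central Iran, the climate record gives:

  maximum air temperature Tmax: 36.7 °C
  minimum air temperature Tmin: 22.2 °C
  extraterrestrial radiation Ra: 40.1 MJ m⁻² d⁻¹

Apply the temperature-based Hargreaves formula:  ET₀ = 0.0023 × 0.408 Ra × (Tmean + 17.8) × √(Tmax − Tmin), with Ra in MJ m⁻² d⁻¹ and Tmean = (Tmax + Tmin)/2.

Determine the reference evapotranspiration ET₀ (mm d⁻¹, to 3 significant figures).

6.77 mm d⁻¹

Tmean = (36.7 + 22.2)/2 = 29.45 °C
0.408 Ra = 0.408 × 40.1 = 16.3608 mm/d equivalent
ET₀ = 0.0023 × 16.3608 × (29.45 + 17.8) × √14.5 = 0.0023 × 16.3608 × 47.25 × 3.8079 = 6.7705 mm/d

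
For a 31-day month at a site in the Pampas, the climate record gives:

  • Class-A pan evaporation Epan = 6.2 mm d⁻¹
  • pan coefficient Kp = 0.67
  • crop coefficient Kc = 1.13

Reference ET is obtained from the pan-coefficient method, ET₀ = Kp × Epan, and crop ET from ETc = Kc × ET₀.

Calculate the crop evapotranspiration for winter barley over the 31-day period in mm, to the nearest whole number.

146 mm

ET₀ = 0.67 × 6.2 = 4.1540 mm/d
ETc = Kc × ET₀ = 1.13 × 4.1540 = 4.6940 mm/d
Over 31 days: 4.6940 × 31 = 145.514 mm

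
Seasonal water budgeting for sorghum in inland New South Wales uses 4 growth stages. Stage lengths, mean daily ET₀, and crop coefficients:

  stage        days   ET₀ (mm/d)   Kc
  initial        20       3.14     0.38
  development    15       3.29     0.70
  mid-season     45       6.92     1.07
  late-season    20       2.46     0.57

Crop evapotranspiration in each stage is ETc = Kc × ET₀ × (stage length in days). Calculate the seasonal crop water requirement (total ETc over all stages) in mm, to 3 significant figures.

initial: 0.38 × 3.14 × 20 = 23.86 mm
development: 0.70 × 3.29 × 15 = 34.55 mm
mid-season: 1.07 × 6.92 × 45 = 333.20 mm
late-season: 0.57 × 2.46 × 20 = 28.04 mm
Seasonal total = 419.65 mm

420 mm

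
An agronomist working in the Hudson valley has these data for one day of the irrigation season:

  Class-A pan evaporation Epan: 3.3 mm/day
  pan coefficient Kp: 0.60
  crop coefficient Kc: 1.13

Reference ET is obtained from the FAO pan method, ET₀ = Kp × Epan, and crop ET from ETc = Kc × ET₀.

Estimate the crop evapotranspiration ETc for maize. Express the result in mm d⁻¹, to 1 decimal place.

ET₀ = 0.60 × 3.3 = 1.9800 mm/d
ETc = Kc × ET₀ = 1.13 × 1.9800 = 2.2374 mm/d

2.2 mm d⁻¹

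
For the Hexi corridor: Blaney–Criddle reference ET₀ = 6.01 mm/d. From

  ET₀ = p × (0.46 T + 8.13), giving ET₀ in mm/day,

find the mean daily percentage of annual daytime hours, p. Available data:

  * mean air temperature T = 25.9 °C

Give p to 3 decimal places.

0.300

p = ET₀ / (0.46 T + 8.13) = 6.01 / (0.46 × 25.9 + 8.13) = 6.01 / 20.044 = 0.2998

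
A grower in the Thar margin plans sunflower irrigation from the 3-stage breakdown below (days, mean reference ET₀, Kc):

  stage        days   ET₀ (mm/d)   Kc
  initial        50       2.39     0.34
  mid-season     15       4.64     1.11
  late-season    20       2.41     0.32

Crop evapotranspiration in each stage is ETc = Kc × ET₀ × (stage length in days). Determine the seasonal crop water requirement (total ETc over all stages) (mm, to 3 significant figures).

133 mm

initial: 0.34 × 2.39 × 50 = 40.63 mm
mid-season: 1.11 × 4.64 × 15 = 77.26 mm
late-season: 0.32 × 2.41 × 20 = 15.42 mm
Seasonal total = 133.31 mm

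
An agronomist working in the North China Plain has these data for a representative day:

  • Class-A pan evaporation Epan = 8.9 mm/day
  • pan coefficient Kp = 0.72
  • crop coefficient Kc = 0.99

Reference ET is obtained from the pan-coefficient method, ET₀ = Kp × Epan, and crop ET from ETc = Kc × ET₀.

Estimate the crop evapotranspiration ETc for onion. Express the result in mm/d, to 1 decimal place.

ET₀ = 0.72 × 8.9 = 6.4080 mm/d
ETc = Kc × ET₀ = 0.99 × 6.4080 = 6.3439 mm/d

6.3 mm/d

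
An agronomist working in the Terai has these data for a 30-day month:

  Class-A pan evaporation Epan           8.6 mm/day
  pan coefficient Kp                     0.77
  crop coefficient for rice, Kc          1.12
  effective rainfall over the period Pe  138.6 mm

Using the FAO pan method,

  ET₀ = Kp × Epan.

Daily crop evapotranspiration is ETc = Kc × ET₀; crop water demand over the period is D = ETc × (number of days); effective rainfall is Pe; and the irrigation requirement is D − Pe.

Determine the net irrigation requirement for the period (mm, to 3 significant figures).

ET₀ = 0.77 × 8.6 = 6.6220 mm/d
ETc = Kc × ET₀ = 1.12 × 6.6220 = 7.4166 mm/d
Crop demand D = ETc × 30 d = 7.4166 × 30 = 222.498 mm
D − Pe = 222.498 − 138.6 = 83.898 mm

83.9 mm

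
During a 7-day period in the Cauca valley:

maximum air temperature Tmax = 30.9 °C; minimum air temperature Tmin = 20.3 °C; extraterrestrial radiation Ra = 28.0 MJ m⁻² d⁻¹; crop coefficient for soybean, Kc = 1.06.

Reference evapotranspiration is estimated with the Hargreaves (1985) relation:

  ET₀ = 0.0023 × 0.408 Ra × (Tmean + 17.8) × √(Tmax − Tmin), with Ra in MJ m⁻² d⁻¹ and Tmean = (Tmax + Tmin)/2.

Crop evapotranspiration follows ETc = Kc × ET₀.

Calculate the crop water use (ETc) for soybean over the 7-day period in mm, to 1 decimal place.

27.5 mm

Tmean = (30.9 + 20.3)/2 = 25.60 °C
0.408 Ra = 0.408 × 28.0 = 11.4240 mm/d equivalent
ET₀ = 0.0023 × 11.4240 × (25.60 + 17.8) × √10.6 = 0.0023 × 11.4240 × 43.40 × 3.2558 = 3.7127 mm/d
ETc = Kc × ET₀ = 1.06 × 3.7127 = 3.9355 mm/d
Over 7 days: 3.9355 × 7 = 27.549 mm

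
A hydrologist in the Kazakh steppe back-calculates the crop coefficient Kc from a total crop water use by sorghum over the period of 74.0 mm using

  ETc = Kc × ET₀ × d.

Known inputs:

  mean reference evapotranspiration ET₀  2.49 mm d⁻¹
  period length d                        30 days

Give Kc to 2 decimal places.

ETc = Kc × ET₀ × d  ⇒  Kc = ETc / (ET₀ × d)
Kc = 74.0 / (2.49 × 30) = 74.0 / 74.70 = 0.9906

0.99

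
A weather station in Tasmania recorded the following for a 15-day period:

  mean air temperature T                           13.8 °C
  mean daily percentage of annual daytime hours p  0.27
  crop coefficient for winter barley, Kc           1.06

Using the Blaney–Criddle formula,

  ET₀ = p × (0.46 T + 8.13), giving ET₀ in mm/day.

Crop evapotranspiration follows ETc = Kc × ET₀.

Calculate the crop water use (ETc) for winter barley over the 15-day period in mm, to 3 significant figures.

ET₀ = 0.27 × (0.46 × 13.8 + 8.13) = 0.27 × 14.478 = 3.9091 mm/d
ETc = Kc × ET₀ = 1.06 × 3.9091 = 4.1436 mm/d
Over 15 days: 4.1436 × 15 = 62.154 mm

62.2 mm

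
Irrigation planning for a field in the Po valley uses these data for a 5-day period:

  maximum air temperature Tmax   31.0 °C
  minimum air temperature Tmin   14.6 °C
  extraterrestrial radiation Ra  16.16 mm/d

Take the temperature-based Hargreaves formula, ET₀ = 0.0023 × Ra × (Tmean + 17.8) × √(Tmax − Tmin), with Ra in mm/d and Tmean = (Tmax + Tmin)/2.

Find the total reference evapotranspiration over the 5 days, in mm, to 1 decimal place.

Tmean = (31.0 + 14.6)/2 = 22.80 °C
ET₀ = 0.0023 × 16.16 × (22.80 + 17.8) × √16.4 = 0.0023 × 16.16 × 40.60 × 4.0497 = 6.1111 mm/d
Over 5 days: 6.1111 × 5 = 30.556 mm

30.6 mm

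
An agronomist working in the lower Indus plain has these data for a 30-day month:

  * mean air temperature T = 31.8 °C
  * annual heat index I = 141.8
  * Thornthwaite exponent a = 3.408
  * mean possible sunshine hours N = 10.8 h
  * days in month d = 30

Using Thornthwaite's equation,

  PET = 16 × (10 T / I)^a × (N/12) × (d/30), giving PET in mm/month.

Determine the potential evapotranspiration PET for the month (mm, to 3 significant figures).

226 mm

10T/I = 10 × 31.8 / 141.8 = 2.2426
(10T/I)^a = 2.2426^3.408 = 15.6806
Uncorrected PET = 16 × 15.6806 = 250.890 mm
Correction = (N/12)(d/30) = (10.8/12)(30/30) = 0.9000
PET = 250.890 × 0.9000 = 225.801 mm/month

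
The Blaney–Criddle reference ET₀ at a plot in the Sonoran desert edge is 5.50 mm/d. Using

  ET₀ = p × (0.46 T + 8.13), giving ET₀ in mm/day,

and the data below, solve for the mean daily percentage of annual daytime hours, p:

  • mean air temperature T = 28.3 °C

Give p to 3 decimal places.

p = ET₀ / (0.46 T + 8.13) = 5.50 / (0.46 × 28.3 + 8.13) = 5.50 / 21.148 = 0.2601

0.260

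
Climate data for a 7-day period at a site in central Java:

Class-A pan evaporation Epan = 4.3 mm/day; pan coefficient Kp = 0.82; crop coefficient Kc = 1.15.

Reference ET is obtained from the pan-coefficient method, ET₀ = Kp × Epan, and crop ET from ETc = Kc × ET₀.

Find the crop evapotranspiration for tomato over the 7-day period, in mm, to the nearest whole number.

28 mm

ET₀ = 0.82 × 4.3 = 3.5260 mm/d
ETc = Kc × ET₀ = 1.15 × 3.5260 = 4.0549 mm/d
Over 7 days: 4.0549 × 7 = 28.384 mm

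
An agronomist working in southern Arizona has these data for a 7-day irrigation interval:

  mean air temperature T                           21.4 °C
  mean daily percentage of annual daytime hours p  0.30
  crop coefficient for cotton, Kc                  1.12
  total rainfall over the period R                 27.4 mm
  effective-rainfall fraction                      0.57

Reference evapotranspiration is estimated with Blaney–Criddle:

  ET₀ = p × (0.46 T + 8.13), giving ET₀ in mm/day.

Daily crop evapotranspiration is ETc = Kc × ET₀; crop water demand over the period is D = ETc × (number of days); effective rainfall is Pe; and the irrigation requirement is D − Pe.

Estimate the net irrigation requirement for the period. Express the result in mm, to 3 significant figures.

26.7 mm

ET₀ = 0.30 × (0.46 × 21.4 + 8.13) = 0.30 × 17.974 = 5.3922 mm/d
ETc = Kc × ET₀ = 1.12 × 5.3922 = 6.0393 mm/d
Crop demand D = ETc × 7 d = 6.0393 × 7 = 42.275 mm
Pe = 0.57 × 27.4 = 15.618 mm
D − Pe = 42.275 − 15.618 = 26.657 mm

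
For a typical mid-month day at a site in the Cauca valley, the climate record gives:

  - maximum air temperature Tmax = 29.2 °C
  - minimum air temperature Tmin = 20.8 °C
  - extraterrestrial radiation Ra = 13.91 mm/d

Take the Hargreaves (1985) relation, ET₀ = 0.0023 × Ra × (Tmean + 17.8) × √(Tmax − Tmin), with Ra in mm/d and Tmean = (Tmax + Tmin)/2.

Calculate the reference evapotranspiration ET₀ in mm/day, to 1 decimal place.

4.0 mm/day

Tmean = (29.2 + 20.8)/2 = 25.00 °C
ET₀ = 0.0023 × 13.91 × (25.00 + 17.8) × √8.4 = 0.0023 × 13.91 × 42.80 × 2.8983 = 3.9686 mm/d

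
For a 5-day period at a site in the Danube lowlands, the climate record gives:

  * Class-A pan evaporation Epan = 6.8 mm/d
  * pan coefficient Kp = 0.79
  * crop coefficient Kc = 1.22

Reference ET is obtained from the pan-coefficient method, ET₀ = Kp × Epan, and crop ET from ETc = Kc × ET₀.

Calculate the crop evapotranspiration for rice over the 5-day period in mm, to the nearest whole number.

ET₀ = 0.79 × 6.8 = 5.3720 mm/d
ETc = Kc × ET₀ = 1.22 × 5.3720 = 6.5538 mm/d
Over 5 days: 6.5538 × 5 = 32.769 mm

33 mm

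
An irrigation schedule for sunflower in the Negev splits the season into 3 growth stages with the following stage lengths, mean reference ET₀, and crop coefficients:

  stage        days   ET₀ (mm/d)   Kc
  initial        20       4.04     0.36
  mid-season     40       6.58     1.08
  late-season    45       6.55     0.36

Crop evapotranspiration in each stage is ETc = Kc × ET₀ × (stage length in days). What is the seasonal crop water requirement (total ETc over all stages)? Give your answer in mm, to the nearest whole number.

initial: 0.36 × 4.04 × 20 = 29.09 mm
mid-season: 1.08 × 6.58 × 40 = 284.26 mm
late-season: 0.36 × 6.55 × 45 = 106.11 mm
Seasonal total = 419.46 mm

419 mm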